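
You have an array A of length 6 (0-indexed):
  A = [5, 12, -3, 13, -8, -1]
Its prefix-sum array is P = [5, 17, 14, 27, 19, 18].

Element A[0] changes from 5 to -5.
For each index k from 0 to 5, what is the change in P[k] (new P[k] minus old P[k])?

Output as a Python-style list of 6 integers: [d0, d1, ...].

Answer: [-10, -10, -10, -10, -10, -10]

Derivation:
Element change: A[0] 5 -> -5, delta = -10
For k < 0: P[k] unchanged, delta_P[k] = 0
For k >= 0: P[k] shifts by exactly -10
Delta array: [-10, -10, -10, -10, -10, -10]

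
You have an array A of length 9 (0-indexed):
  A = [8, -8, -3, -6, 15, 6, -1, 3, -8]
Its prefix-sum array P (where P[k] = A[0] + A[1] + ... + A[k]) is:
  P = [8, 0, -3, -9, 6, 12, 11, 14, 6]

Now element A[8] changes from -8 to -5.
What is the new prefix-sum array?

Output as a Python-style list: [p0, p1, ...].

Change: A[8] -8 -> -5, delta = 3
P[k] for k < 8: unchanged (A[8] not included)
P[k] for k >= 8: shift by delta = 3
  P[0] = 8 + 0 = 8
  P[1] = 0 + 0 = 0
  P[2] = -3 + 0 = -3
  P[3] = -9 + 0 = -9
  P[4] = 6 + 0 = 6
  P[5] = 12 + 0 = 12
  P[6] = 11 + 0 = 11
  P[7] = 14 + 0 = 14
  P[8] = 6 + 3 = 9

Answer: [8, 0, -3, -9, 6, 12, 11, 14, 9]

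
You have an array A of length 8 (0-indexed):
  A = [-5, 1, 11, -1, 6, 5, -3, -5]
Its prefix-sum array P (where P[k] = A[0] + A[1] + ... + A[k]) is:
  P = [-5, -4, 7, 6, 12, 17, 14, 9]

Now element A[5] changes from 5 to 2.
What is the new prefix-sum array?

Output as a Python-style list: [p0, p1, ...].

Change: A[5] 5 -> 2, delta = -3
P[k] for k < 5: unchanged (A[5] not included)
P[k] for k >= 5: shift by delta = -3
  P[0] = -5 + 0 = -5
  P[1] = -4 + 0 = -4
  P[2] = 7 + 0 = 7
  P[3] = 6 + 0 = 6
  P[4] = 12 + 0 = 12
  P[5] = 17 + -3 = 14
  P[6] = 14 + -3 = 11
  P[7] = 9 + -3 = 6

Answer: [-5, -4, 7, 6, 12, 14, 11, 6]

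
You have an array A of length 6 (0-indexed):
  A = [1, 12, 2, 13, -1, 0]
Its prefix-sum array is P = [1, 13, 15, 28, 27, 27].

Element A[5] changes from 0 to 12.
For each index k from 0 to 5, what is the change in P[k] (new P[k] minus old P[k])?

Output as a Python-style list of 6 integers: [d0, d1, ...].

Element change: A[5] 0 -> 12, delta = 12
For k < 5: P[k] unchanged, delta_P[k] = 0
For k >= 5: P[k] shifts by exactly 12
Delta array: [0, 0, 0, 0, 0, 12]

Answer: [0, 0, 0, 0, 0, 12]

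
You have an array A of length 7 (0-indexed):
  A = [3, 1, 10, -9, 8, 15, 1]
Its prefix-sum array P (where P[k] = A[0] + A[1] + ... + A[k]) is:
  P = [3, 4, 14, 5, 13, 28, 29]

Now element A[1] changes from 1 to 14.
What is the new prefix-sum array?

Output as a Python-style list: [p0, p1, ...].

Answer: [3, 17, 27, 18, 26, 41, 42]

Derivation:
Change: A[1] 1 -> 14, delta = 13
P[k] for k < 1: unchanged (A[1] not included)
P[k] for k >= 1: shift by delta = 13
  P[0] = 3 + 0 = 3
  P[1] = 4 + 13 = 17
  P[2] = 14 + 13 = 27
  P[3] = 5 + 13 = 18
  P[4] = 13 + 13 = 26
  P[5] = 28 + 13 = 41
  P[6] = 29 + 13 = 42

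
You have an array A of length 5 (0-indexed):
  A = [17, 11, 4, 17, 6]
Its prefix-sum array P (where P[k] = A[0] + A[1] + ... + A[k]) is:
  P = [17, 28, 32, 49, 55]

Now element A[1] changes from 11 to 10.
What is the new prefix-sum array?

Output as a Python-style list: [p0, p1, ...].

Change: A[1] 11 -> 10, delta = -1
P[k] for k < 1: unchanged (A[1] not included)
P[k] for k >= 1: shift by delta = -1
  P[0] = 17 + 0 = 17
  P[1] = 28 + -1 = 27
  P[2] = 32 + -1 = 31
  P[3] = 49 + -1 = 48
  P[4] = 55 + -1 = 54

Answer: [17, 27, 31, 48, 54]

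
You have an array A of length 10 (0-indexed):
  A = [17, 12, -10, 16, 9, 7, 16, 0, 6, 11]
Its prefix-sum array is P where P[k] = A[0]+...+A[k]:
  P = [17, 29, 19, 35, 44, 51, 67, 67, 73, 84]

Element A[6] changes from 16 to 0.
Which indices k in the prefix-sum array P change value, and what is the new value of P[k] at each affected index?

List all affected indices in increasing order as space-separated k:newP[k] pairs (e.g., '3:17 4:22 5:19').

Answer: 6:51 7:51 8:57 9:68

Derivation:
P[k] = A[0] + ... + A[k]
P[k] includes A[6] iff k >= 6
Affected indices: 6, 7, ..., 9; delta = -16
  P[6]: 67 + -16 = 51
  P[7]: 67 + -16 = 51
  P[8]: 73 + -16 = 57
  P[9]: 84 + -16 = 68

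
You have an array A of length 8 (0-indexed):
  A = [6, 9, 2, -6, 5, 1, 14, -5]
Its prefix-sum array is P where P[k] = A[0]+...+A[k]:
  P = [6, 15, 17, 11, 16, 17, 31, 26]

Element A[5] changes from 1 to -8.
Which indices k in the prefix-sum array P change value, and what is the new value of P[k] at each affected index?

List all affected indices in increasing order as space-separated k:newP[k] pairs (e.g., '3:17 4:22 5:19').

P[k] = A[0] + ... + A[k]
P[k] includes A[5] iff k >= 5
Affected indices: 5, 6, ..., 7; delta = -9
  P[5]: 17 + -9 = 8
  P[6]: 31 + -9 = 22
  P[7]: 26 + -9 = 17

Answer: 5:8 6:22 7:17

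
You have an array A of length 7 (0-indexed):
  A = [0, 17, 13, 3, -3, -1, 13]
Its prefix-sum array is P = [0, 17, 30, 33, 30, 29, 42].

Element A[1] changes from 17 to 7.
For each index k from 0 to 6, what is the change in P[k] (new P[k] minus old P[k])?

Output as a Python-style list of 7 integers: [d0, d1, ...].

Element change: A[1] 17 -> 7, delta = -10
For k < 1: P[k] unchanged, delta_P[k] = 0
For k >= 1: P[k] shifts by exactly -10
Delta array: [0, -10, -10, -10, -10, -10, -10]

Answer: [0, -10, -10, -10, -10, -10, -10]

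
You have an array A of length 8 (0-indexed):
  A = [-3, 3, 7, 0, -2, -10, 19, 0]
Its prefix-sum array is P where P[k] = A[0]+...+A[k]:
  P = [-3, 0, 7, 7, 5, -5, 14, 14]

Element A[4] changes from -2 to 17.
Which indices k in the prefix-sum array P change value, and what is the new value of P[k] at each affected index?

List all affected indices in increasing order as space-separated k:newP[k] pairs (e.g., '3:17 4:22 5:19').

P[k] = A[0] + ... + A[k]
P[k] includes A[4] iff k >= 4
Affected indices: 4, 5, ..., 7; delta = 19
  P[4]: 5 + 19 = 24
  P[5]: -5 + 19 = 14
  P[6]: 14 + 19 = 33
  P[7]: 14 + 19 = 33

Answer: 4:24 5:14 6:33 7:33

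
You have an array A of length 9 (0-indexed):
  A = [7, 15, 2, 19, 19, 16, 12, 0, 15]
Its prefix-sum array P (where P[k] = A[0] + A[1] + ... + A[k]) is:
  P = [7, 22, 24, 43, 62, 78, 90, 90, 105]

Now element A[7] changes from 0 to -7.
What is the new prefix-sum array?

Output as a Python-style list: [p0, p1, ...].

Change: A[7] 0 -> -7, delta = -7
P[k] for k < 7: unchanged (A[7] not included)
P[k] for k >= 7: shift by delta = -7
  P[0] = 7 + 0 = 7
  P[1] = 22 + 0 = 22
  P[2] = 24 + 0 = 24
  P[3] = 43 + 0 = 43
  P[4] = 62 + 0 = 62
  P[5] = 78 + 0 = 78
  P[6] = 90 + 0 = 90
  P[7] = 90 + -7 = 83
  P[8] = 105 + -7 = 98

Answer: [7, 22, 24, 43, 62, 78, 90, 83, 98]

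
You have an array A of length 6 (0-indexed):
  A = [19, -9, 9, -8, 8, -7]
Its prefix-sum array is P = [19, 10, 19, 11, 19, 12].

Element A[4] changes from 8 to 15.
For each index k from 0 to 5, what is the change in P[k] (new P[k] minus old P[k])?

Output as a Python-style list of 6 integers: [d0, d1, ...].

Answer: [0, 0, 0, 0, 7, 7]

Derivation:
Element change: A[4] 8 -> 15, delta = 7
For k < 4: P[k] unchanged, delta_P[k] = 0
For k >= 4: P[k] shifts by exactly 7
Delta array: [0, 0, 0, 0, 7, 7]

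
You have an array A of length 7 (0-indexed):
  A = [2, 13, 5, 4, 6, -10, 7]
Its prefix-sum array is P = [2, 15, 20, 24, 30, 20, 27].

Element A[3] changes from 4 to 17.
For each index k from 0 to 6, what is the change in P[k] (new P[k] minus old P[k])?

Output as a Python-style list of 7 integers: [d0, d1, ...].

Element change: A[3] 4 -> 17, delta = 13
For k < 3: P[k] unchanged, delta_P[k] = 0
For k >= 3: P[k] shifts by exactly 13
Delta array: [0, 0, 0, 13, 13, 13, 13]

Answer: [0, 0, 0, 13, 13, 13, 13]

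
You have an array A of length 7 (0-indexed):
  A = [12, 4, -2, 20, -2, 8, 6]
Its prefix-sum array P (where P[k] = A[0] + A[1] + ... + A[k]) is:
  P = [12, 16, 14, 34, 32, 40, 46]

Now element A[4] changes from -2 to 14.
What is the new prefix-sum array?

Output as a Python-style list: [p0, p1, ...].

Answer: [12, 16, 14, 34, 48, 56, 62]

Derivation:
Change: A[4] -2 -> 14, delta = 16
P[k] for k < 4: unchanged (A[4] not included)
P[k] for k >= 4: shift by delta = 16
  P[0] = 12 + 0 = 12
  P[1] = 16 + 0 = 16
  P[2] = 14 + 0 = 14
  P[3] = 34 + 0 = 34
  P[4] = 32 + 16 = 48
  P[5] = 40 + 16 = 56
  P[6] = 46 + 16 = 62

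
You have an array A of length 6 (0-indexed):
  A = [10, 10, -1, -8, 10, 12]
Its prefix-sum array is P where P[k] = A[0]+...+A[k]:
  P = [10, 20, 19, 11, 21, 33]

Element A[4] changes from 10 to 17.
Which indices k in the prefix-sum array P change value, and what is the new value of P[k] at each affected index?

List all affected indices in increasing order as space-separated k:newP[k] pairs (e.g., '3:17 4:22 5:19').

Answer: 4:28 5:40

Derivation:
P[k] = A[0] + ... + A[k]
P[k] includes A[4] iff k >= 4
Affected indices: 4, 5, ..., 5; delta = 7
  P[4]: 21 + 7 = 28
  P[5]: 33 + 7 = 40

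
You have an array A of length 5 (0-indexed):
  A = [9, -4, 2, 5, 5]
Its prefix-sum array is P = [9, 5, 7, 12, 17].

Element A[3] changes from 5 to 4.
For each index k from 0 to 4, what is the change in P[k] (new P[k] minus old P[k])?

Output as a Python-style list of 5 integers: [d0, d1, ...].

Element change: A[3] 5 -> 4, delta = -1
For k < 3: P[k] unchanged, delta_P[k] = 0
For k >= 3: P[k] shifts by exactly -1
Delta array: [0, 0, 0, -1, -1]

Answer: [0, 0, 0, -1, -1]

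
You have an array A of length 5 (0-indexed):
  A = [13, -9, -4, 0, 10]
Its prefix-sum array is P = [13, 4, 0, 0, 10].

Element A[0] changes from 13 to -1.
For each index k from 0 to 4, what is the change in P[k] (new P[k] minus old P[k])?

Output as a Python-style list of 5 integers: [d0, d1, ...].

Answer: [-14, -14, -14, -14, -14]

Derivation:
Element change: A[0] 13 -> -1, delta = -14
For k < 0: P[k] unchanged, delta_P[k] = 0
For k >= 0: P[k] shifts by exactly -14
Delta array: [-14, -14, -14, -14, -14]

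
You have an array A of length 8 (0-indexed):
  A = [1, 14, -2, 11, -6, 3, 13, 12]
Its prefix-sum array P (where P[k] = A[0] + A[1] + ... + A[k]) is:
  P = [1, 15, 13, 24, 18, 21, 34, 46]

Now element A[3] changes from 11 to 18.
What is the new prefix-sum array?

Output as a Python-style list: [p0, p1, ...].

Answer: [1, 15, 13, 31, 25, 28, 41, 53]

Derivation:
Change: A[3] 11 -> 18, delta = 7
P[k] for k < 3: unchanged (A[3] not included)
P[k] for k >= 3: shift by delta = 7
  P[0] = 1 + 0 = 1
  P[1] = 15 + 0 = 15
  P[2] = 13 + 0 = 13
  P[3] = 24 + 7 = 31
  P[4] = 18 + 7 = 25
  P[5] = 21 + 7 = 28
  P[6] = 34 + 7 = 41
  P[7] = 46 + 7 = 53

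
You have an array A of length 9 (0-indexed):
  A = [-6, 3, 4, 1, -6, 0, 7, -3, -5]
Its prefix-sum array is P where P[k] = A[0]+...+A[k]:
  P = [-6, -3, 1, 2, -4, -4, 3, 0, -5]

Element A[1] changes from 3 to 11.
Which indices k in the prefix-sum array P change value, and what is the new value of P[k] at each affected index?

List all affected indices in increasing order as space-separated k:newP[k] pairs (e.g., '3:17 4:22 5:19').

P[k] = A[0] + ... + A[k]
P[k] includes A[1] iff k >= 1
Affected indices: 1, 2, ..., 8; delta = 8
  P[1]: -3 + 8 = 5
  P[2]: 1 + 8 = 9
  P[3]: 2 + 8 = 10
  P[4]: -4 + 8 = 4
  P[5]: -4 + 8 = 4
  P[6]: 3 + 8 = 11
  P[7]: 0 + 8 = 8
  P[8]: -5 + 8 = 3

Answer: 1:5 2:9 3:10 4:4 5:4 6:11 7:8 8:3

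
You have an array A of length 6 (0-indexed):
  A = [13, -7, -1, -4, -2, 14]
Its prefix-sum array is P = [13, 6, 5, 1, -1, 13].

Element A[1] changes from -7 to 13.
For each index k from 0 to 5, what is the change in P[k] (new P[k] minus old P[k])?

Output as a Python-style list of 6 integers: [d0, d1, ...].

Answer: [0, 20, 20, 20, 20, 20]

Derivation:
Element change: A[1] -7 -> 13, delta = 20
For k < 1: P[k] unchanged, delta_P[k] = 0
For k >= 1: P[k] shifts by exactly 20
Delta array: [0, 20, 20, 20, 20, 20]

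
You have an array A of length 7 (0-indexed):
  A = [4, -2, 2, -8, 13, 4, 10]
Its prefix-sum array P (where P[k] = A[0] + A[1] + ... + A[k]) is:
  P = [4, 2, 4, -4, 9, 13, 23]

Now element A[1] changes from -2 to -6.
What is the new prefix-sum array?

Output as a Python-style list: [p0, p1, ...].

Answer: [4, -2, 0, -8, 5, 9, 19]

Derivation:
Change: A[1] -2 -> -6, delta = -4
P[k] for k < 1: unchanged (A[1] not included)
P[k] for k >= 1: shift by delta = -4
  P[0] = 4 + 0 = 4
  P[1] = 2 + -4 = -2
  P[2] = 4 + -4 = 0
  P[3] = -4 + -4 = -8
  P[4] = 9 + -4 = 5
  P[5] = 13 + -4 = 9
  P[6] = 23 + -4 = 19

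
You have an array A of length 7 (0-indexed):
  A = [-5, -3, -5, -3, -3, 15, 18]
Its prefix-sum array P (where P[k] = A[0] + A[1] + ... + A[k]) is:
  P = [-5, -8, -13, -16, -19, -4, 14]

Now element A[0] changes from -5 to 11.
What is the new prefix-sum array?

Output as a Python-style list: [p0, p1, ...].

Answer: [11, 8, 3, 0, -3, 12, 30]

Derivation:
Change: A[0] -5 -> 11, delta = 16
P[k] for k < 0: unchanged (A[0] not included)
P[k] for k >= 0: shift by delta = 16
  P[0] = -5 + 16 = 11
  P[1] = -8 + 16 = 8
  P[2] = -13 + 16 = 3
  P[3] = -16 + 16 = 0
  P[4] = -19 + 16 = -3
  P[5] = -4 + 16 = 12
  P[6] = 14 + 16 = 30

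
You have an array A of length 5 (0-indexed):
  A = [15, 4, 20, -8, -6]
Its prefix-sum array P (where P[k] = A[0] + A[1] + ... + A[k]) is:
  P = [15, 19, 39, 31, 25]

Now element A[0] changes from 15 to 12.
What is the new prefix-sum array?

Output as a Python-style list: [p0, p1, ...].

Change: A[0] 15 -> 12, delta = -3
P[k] for k < 0: unchanged (A[0] not included)
P[k] for k >= 0: shift by delta = -3
  P[0] = 15 + -3 = 12
  P[1] = 19 + -3 = 16
  P[2] = 39 + -3 = 36
  P[3] = 31 + -3 = 28
  P[4] = 25 + -3 = 22

Answer: [12, 16, 36, 28, 22]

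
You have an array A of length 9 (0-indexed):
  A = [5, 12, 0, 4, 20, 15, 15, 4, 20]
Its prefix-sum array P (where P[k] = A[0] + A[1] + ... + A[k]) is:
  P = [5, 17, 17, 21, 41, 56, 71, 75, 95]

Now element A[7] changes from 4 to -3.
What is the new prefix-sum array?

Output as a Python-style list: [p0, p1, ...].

Answer: [5, 17, 17, 21, 41, 56, 71, 68, 88]

Derivation:
Change: A[7] 4 -> -3, delta = -7
P[k] for k < 7: unchanged (A[7] not included)
P[k] for k >= 7: shift by delta = -7
  P[0] = 5 + 0 = 5
  P[1] = 17 + 0 = 17
  P[2] = 17 + 0 = 17
  P[3] = 21 + 0 = 21
  P[4] = 41 + 0 = 41
  P[5] = 56 + 0 = 56
  P[6] = 71 + 0 = 71
  P[7] = 75 + -7 = 68
  P[8] = 95 + -7 = 88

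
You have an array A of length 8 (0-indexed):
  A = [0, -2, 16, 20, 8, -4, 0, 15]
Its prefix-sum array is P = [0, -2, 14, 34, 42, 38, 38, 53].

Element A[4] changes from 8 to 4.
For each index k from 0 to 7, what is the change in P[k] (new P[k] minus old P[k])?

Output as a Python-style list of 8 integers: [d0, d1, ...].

Element change: A[4] 8 -> 4, delta = -4
For k < 4: P[k] unchanged, delta_P[k] = 0
For k >= 4: P[k] shifts by exactly -4
Delta array: [0, 0, 0, 0, -4, -4, -4, -4]

Answer: [0, 0, 0, 0, -4, -4, -4, -4]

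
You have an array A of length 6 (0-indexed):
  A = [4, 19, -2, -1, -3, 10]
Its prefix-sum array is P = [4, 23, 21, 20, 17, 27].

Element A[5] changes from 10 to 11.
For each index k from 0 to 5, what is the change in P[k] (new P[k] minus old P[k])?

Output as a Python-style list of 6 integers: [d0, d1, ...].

Answer: [0, 0, 0, 0, 0, 1]

Derivation:
Element change: A[5] 10 -> 11, delta = 1
For k < 5: P[k] unchanged, delta_P[k] = 0
For k >= 5: P[k] shifts by exactly 1
Delta array: [0, 0, 0, 0, 0, 1]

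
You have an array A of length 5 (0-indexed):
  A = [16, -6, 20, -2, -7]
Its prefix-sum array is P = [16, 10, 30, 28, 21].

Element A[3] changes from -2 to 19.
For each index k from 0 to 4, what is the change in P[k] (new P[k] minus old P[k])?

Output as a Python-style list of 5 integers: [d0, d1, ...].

Element change: A[3] -2 -> 19, delta = 21
For k < 3: P[k] unchanged, delta_P[k] = 0
For k >= 3: P[k] shifts by exactly 21
Delta array: [0, 0, 0, 21, 21]

Answer: [0, 0, 0, 21, 21]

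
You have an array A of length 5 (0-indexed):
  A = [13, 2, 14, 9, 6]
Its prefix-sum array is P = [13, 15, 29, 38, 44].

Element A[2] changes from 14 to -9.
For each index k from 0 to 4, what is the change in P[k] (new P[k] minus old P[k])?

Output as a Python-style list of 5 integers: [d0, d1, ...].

Answer: [0, 0, -23, -23, -23]

Derivation:
Element change: A[2] 14 -> -9, delta = -23
For k < 2: P[k] unchanged, delta_P[k] = 0
For k >= 2: P[k] shifts by exactly -23
Delta array: [0, 0, -23, -23, -23]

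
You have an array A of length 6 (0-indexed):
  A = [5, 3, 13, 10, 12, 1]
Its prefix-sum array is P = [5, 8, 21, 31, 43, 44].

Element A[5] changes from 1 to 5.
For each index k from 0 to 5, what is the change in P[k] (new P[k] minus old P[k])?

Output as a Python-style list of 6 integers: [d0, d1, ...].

Element change: A[5] 1 -> 5, delta = 4
For k < 5: P[k] unchanged, delta_P[k] = 0
For k >= 5: P[k] shifts by exactly 4
Delta array: [0, 0, 0, 0, 0, 4]

Answer: [0, 0, 0, 0, 0, 4]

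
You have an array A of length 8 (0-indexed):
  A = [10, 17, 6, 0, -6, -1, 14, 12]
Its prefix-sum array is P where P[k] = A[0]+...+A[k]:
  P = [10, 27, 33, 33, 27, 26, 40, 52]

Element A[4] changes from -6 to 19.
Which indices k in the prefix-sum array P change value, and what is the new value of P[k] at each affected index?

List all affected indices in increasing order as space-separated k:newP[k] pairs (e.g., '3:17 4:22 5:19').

P[k] = A[0] + ... + A[k]
P[k] includes A[4] iff k >= 4
Affected indices: 4, 5, ..., 7; delta = 25
  P[4]: 27 + 25 = 52
  P[5]: 26 + 25 = 51
  P[6]: 40 + 25 = 65
  P[7]: 52 + 25 = 77

Answer: 4:52 5:51 6:65 7:77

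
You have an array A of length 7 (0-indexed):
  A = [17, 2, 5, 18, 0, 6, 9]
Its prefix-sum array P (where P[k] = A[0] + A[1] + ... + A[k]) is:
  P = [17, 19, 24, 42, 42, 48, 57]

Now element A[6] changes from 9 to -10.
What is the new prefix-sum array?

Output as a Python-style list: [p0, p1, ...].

Change: A[6] 9 -> -10, delta = -19
P[k] for k < 6: unchanged (A[6] not included)
P[k] for k >= 6: shift by delta = -19
  P[0] = 17 + 0 = 17
  P[1] = 19 + 0 = 19
  P[2] = 24 + 0 = 24
  P[3] = 42 + 0 = 42
  P[4] = 42 + 0 = 42
  P[5] = 48 + 0 = 48
  P[6] = 57 + -19 = 38

Answer: [17, 19, 24, 42, 42, 48, 38]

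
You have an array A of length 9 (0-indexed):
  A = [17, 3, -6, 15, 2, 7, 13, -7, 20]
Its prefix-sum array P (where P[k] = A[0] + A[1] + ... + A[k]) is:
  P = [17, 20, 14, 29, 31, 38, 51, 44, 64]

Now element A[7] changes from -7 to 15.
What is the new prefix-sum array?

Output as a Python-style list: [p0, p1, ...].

Change: A[7] -7 -> 15, delta = 22
P[k] for k < 7: unchanged (A[7] not included)
P[k] for k >= 7: shift by delta = 22
  P[0] = 17 + 0 = 17
  P[1] = 20 + 0 = 20
  P[2] = 14 + 0 = 14
  P[3] = 29 + 0 = 29
  P[4] = 31 + 0 = 31
  P[5] = 38 + 0 = 38
  P[6] = 51 + 0 = 51
  P[7] = 44 + 22 = 66
  P[8] = 64 + 22 = 86

Answer: [17, 20, 14, 29, 31, 38, 51, 66, 86]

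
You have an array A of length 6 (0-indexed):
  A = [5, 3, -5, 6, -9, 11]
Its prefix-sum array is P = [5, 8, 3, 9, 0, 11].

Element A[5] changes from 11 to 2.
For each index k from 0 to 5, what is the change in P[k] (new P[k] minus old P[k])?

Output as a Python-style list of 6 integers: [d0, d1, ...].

Answer: [0, 0, 0, 0, 0, -9]

Derivation:
Element change: A[5] 11 -> 2, delta = -9
For k < 5: P[k] unchanged, delta_P[k] = 0
For k >= 5: P[k] shifts by exactly -9
Delta array: [0, 0, 0, 0, 0, -9]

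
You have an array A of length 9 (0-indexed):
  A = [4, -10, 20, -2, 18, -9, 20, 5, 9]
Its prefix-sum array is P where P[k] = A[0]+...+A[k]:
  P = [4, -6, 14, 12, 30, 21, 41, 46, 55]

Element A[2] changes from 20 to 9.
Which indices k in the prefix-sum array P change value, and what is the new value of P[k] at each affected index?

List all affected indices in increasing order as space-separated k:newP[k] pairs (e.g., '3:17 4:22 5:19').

P[k] = A[0] + ... + A[k]
P[k] includes A[2] iff k >= 2
Affected indices: 2, 3, ..., 8; delta = -11
  P[2]: 14 + -11 = 3
  P[3]: 12 + -11 = 1
  P[4]: 30 + -11 = 19
  P[5]: 21 + -11 = 10
  P[6]: 41 + -11 = 30
  P[7]: 46 + -11 = 35
  P[8]: 55 + -11 = 44

Answer: 2:3 3:1 4:19 5:10 6:30 7:35 8:44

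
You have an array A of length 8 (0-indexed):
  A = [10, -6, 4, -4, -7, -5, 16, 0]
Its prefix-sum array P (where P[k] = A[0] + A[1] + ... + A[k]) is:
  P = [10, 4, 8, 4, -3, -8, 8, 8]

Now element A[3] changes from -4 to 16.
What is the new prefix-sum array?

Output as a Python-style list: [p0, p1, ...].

Answer: [10, 4, 8, 24, 17, 12, 28, 28]

Derivation:
Change: A[3] -4 -> 16, delta = 20
P[k] for k < 3: unchanged (A[3] not included)
P[k] for k >= 3: shift by delta = 20
  P[0] = 10 + 0 = 10
  P[1] = 4 + 0 = 4
  P[2] = 8 + 0 = 8
  P[3] = 4 + 20 = 24
  P[4] = -3 + 20 = 17
  P[5] = -8 + 20 = 12
  P[6] = 8 + 20 = 28
  P[7] = 8 + 20 = 28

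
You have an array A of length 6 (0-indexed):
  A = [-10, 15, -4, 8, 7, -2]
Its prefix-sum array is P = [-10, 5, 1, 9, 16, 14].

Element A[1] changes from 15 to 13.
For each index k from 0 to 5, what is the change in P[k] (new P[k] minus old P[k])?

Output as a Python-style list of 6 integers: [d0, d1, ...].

Element change: A[1] 15 -> 13, delta = -2
For k < 1: P[k] unchanged, delta_P[k] = 0
For k >= 1: P[k] shifts by exactly -2
Delta array: [0, -2, -2, -2, -2, -2]

Answer: [0, -2, -2, -2, -2, -2]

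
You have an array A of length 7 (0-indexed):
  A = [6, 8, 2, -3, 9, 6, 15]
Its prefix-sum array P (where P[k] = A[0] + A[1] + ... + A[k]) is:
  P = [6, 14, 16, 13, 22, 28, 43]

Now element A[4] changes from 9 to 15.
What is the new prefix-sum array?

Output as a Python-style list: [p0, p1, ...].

Answer: [6, 14, 16, 13, 28, 34, 49]

Derivation:
Change: A[4] 9 -> 15, delta = 6
P[k] for k < 4: unchanged (A[4] not included)
P[k] for k >= 4: shift by delta = 6
  P[0] = 6 + 0 = 6
  P[1] = 14 + 0 = 14
  P[2] = 16 + 0 = 16
  P[3] = 13 + 0 = 13
  P[4] = 22 + 6 = 28
  P[5] = 28 + 6 = 34
  P[6] = 43 + 6 = 49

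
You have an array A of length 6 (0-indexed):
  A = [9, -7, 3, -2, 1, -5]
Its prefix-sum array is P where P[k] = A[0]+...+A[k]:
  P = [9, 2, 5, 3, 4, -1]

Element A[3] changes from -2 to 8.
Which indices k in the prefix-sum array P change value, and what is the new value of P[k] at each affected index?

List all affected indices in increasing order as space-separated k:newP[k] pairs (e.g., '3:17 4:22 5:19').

P[k] = A[0] + ... + A[k]
P[k] includes A[3] iff k >= 3
Affected indices: 3, 4, ..., 5; delta = 10
  P[3]: 3 + 10 = 13
  P[4]: 4 + 10 = 14
  P[5]: -1 + 10 = 9

Answer: 3:13 4:14 5:9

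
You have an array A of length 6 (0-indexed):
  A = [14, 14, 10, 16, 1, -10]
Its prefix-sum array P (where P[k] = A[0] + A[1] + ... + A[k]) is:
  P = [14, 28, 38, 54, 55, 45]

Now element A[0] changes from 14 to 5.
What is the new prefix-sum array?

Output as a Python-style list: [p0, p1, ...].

Answer: [5, 19, 29, 45, 46, 36]

Derivation:
Change: A[0] 14 -> 5, delta = -9
P[k] for k < 0: unchanged (A[0] not included)
P[k] for k >= 0: shift by delta = -9
  P[0] = 14 + -9 = 5
  P[1] = 28 + -9 = 19
  P[2] = 38 + -9 = 29
  P[3] = 54 + -9 = 45
  P[4] = 55 + -9 = 46
  P[5] = 45 + -9 = 36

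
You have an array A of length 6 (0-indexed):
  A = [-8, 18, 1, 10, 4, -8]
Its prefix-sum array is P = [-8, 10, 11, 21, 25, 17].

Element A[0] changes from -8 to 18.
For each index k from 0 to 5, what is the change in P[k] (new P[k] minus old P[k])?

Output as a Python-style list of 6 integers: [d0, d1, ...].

Element change: A[0] -8 -> 18, delta = 26
For k < 0: P[k] unchanged, delta_P[k] = 0
For k >= 0: P[k] shifts by exactly 26
Delta array: [26, 26, 26, 26, 26, 26]

Answer: [26, 26, 26, 26, 26, 26]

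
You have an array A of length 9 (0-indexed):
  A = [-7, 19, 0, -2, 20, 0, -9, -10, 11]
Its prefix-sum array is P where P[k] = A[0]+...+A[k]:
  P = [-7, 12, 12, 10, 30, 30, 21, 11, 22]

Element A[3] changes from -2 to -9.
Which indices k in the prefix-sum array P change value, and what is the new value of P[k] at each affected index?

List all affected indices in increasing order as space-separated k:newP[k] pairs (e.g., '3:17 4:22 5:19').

P[k] = A[0] + ... + A[k]
P[k] includes A[3] iff k >= 3
Affected indices: 3, 4, ..., 8; delta = -7
  P[3]: 10 + -7 = 3
  P[4]: 30 + -7 = 23
  P[5]: 30 + -7 = 23
  P[6]: 21 + -7 = 14
  P[7]: 11 + -7 = 4
  P[8]: 22 + -7 = 15

Answer: 3:3 4:23 5:23 6:14 7:4 8:15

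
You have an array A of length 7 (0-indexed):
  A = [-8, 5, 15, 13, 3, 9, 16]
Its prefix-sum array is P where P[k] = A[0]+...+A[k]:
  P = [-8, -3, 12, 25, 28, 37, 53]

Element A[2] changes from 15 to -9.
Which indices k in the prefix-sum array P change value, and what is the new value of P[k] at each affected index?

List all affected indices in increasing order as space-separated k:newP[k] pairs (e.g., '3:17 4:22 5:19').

P[k] = A[0] + ... + A[k]
P[k] includes A[2] iff k >= 2
Affected indices: 2, 3, ..., 6; delta = -24
  P[2]: 12 + -24 = -12
  P[3]: 25 + -24 = 1
  P[4]: 28 + -24 = 4
  P[5]: 37 + -24 = 13
  P[6]: 53 + -24 = 29

Answer: 2:-12 3:1 4:4 5:13 6:29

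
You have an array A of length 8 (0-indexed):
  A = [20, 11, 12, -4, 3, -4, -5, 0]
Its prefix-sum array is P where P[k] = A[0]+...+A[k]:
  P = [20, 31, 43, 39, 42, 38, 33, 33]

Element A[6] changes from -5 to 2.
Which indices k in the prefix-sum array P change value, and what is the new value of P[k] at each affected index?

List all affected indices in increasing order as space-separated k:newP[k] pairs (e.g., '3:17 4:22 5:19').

Answer: 6:40 7:40

Derivation:
P[k] = A[0] + ... + A[k]
P[k] includes A[6] iff k >= 6
Affected indices: 6, 7, ..., 7; delta = 7
  P[6]: 33 + 7 = 40
  P[7]: 33 + 7 = 40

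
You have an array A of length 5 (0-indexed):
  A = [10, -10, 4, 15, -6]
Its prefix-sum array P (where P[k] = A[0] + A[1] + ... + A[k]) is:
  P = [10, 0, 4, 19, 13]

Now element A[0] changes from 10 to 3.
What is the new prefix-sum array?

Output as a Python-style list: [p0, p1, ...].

Change: A[0] 10 -> 3, delta = -7
P[k] for k < 0: unchanged (A[0] not included)
P[k] for k >= 0: shift by delta = -7
  P[0] = 10 + -7 = 3
  P[1] = 0 + -7 = -7
  P[2] = 4 + -7 = -3
  P[3] = 19 + -7 = 12
  P[4] = 13 + -7 = 6

Answer: [3, -7, -3, 12, 6]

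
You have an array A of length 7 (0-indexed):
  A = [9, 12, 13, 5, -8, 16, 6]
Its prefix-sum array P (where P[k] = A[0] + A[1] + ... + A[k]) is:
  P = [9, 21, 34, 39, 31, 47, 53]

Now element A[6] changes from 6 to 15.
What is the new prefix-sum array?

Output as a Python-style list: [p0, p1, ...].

Answer: [9, 21, 34, 39, 31, 47, 62]

Derivation:
Change: A[6] 6 -> 15, delta = 9
P[k] for k < 6: unchanged (A[6] not included)
P[k] for k >= 6: shift by delta = 9
  P[0] = 9 + 0 = 9
  P[1] = 21 + 0 = 21
  P[2] = 34 + 0 = 34
  P[3] = 39 + 0 = 39
  P[4] = 31 + 0 = 31
  P[5] = 47 + 0 = 47
  P[6] = 53 + 9 = 62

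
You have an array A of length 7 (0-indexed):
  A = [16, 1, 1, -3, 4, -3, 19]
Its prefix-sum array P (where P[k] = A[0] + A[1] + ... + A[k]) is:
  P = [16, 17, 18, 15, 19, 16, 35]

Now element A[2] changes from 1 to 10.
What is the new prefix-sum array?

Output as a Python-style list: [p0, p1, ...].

Answer: [16, 17, 27, 24, 28, 25, 44]

Derivation:
Change: A[2] 1 -> 10, delta = 9
P[k] for k < 2: unchanged (A[2] not included)
P[k] for k >= 2: shift by delta = 9
  P[0] = 16 + 0 = 16
  P[1] = 17 + 0 = 17
  P[2] = 18 + 9 = 27
  P[3] = 15 + 9 = 24
  P[4] = 19 + 9 = 28
  P[5] = 16 + 9 = 25
  P[6] = 35 + 9 = 44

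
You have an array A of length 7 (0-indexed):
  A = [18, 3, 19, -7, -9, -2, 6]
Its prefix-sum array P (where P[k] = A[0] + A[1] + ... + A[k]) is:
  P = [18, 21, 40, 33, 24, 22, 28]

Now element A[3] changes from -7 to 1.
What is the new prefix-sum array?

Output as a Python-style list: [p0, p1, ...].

Change: A[3] -7 -> 1, delta = 8
P[k] for k < 3: unchanged (A[3] not included)
P[k] for k >= 3: shift by delta = 8
  P[0] = 18 + 0 = 18
  P[1] = 21 + 0 = 21
  P[2] = 40 + 0 = 40
  P[3] = 33 + 8 = 41
  P[4] = 24 + 8 = 32
  P[5] = 22 + 8 = 30
  P[6] = 28 + 8 = 36

Answer: [18, 21, 40, 41, 32, 30, 36]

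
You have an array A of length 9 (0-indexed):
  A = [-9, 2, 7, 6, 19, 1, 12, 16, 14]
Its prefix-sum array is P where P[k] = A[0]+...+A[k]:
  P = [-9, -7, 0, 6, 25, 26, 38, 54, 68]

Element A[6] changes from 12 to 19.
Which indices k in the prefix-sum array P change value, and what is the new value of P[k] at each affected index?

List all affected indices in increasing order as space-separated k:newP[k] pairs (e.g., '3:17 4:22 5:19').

Answer: 6:45 7:61 8:75

Derivation:
P[k] = A[0] + ... + A[k]
P[k] includes A[6] iff k >= 6
Affected indices: 6, 7, ..., 8; delta = 7
  P[6]: 38 + 7 = 45
  P[7]: 54 + 7 = 61
  P[8]: 68 + 7 = 75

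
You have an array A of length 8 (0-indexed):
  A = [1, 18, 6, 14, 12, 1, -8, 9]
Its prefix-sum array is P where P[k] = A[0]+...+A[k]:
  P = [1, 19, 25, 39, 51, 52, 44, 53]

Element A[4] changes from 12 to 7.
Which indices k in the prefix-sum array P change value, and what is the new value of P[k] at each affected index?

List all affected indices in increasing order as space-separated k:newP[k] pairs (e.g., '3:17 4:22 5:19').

P[k] = A[0] + ... + A[k]
P[k] includes A[4] iff k >= 4
Affected indices: 4, 5, ..., 7; delta = -5
  P[4]: 51 + -5 = 46
  P[5]: 52 + -5 = 47
  P[6]: 44 + -5 = 39
  P[7]: 53 + -5 = 48

Answer: 4:46 5:47 6:39 7:48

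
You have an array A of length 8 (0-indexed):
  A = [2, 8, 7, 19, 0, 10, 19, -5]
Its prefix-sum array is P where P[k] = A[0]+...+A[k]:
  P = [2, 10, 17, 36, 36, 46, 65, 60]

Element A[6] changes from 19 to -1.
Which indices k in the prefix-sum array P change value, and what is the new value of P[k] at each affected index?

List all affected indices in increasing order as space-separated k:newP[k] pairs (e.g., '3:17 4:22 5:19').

Answer: 6:45 7:40

Derivation:
P[k] = A[0] + ... + A[k]
P[k] includes A[6] iff k >= 6
Affected indices: 6, 7, ..., 7; delta = -20
  P[6]: 65 + -20 = 45
  P[7]: 60 + -20 = 40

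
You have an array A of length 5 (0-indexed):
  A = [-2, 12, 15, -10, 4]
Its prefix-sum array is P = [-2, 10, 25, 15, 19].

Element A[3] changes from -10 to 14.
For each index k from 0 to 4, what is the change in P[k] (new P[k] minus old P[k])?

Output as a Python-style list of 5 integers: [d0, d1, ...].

Answer: [0, 0, 0, 24, 24]

Derivation:
Element change: A[3] -10 -> 14, delta = 24
For k < 3: P[k] unchanged, delta_P[k] = 0
For k >= 3: P[k] shifts by exactly 24
Delta array: [0, 0, 0, 24, 24]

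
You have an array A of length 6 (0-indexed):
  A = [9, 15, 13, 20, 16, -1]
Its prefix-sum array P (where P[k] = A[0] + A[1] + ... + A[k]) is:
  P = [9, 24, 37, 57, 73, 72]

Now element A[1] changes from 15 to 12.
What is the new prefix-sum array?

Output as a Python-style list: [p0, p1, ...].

Answer: [9, 21, 34, 54, 70, 69]

Derivation:
Change: A[1] 15 -> 12, delta = -3
P[k] for k < 1: unchanged (A[1] not included)
P[k] for k >= 1: shift by delta = -3
  P[0] = 9 + 0 = 9
  P[1] = 24 + -3 = 21
  P[2] = 37 + -3 = 34
  P[3] = 57 + -3 = 54
  P[4] = 73 + -3 = 70
  P[5] = 72 + -3 = 69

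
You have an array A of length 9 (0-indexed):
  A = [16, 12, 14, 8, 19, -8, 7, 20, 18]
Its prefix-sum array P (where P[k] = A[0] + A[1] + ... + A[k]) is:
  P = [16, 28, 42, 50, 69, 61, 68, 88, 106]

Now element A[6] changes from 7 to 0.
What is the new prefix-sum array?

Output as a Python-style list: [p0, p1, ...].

Change: A[6] 7 -> 0, delta = -7
P[k] for k < 6: unchanged (A[6] not included)
P[k] for k >= 6: shift by delta = -7
  P[0] = 16 + 0 = 16
  P[1] = 28 + 0 = 28
  P[2] = 42 + 0 = 42
  P[3] = 50 + 0 = 50
  P[4] = 69 + 0 = 69
  P[5] = 61 + 0 = 61
  P[6] = 68 + -7 = 61
  P[7] = 88 + -7 = 81
  P[8] = 106 + -7 = 99

Answer: [16, 28, 42, 50, 69, 61, 61, 81, 99]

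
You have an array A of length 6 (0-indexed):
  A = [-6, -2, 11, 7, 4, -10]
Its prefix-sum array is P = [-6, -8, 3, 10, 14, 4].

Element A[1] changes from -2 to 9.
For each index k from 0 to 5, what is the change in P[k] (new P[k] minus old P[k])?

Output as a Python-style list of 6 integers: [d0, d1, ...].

Element change: A[1] -2 -> 9, delta = 11
For k < 1: P[k] unchanged, delta_P[k] = 0
For k >= 1: P[k] shifts by exactly 11
Delta array: [0, 11, 11, 11, 11, 11]

Answer: [0, 11, 11, 11, 11, 11]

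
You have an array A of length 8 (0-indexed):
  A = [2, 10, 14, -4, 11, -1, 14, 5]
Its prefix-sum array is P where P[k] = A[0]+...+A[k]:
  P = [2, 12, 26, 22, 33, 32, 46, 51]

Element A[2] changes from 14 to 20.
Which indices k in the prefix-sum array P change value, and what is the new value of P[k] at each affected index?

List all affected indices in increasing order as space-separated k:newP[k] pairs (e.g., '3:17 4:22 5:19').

Answer: 2:32 3:28 4:39 5:38 6:52 7:57

Derivation:
P[k] = A[0] + ... + A[k]
P[k] includes A[2] iff k >= 2
Affected indices: 2, 3, ..., 7; delta = 6
  P[2]: 26 + 6 = 32
  P[3]: 22 + 6 = 28
  P[4]: 33 + 6 = 39
  P[5]: 32 + 6 = 38
  P[6]: 46 + 6 = 52
  P[7]: 51 + 6 = 57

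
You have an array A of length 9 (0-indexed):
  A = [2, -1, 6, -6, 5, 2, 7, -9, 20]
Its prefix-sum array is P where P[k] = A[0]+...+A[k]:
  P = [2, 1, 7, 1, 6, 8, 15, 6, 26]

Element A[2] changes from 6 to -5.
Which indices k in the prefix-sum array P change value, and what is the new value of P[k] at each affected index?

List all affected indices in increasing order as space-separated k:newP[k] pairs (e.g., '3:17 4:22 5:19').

Answer: 2:-4 3:-10 4:-5 5:-3 6:4 7:-5 8:15

Derivation:
P[k] = A[0] + ... + A[k]
P[k] includes A[2] iff k >= 2
Affected indices: 2, 3, ..., 8; delta = -11
  P[2]: 7 + -11 = -4
  P[3]: 1 + -11 = -10
  P[4]: 6 + -11 = -5
  P[5]: 8 + -11 = -3
  P[6]: 15 + -11 = 4
  P[7]: 6 + -11 = -5
  P[8]: 26 + -11 = 15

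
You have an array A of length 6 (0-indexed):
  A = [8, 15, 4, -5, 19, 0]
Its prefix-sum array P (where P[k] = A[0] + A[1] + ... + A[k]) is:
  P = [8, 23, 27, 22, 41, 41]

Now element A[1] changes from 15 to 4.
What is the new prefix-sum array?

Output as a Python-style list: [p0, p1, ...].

Answer: [8, 12, 16, 11, 30, 30]

Derivation:
Change: A[1] 15 -> 4, delta = -11
P[k] for k < 1: unchanged (A[1] not included)
P[k] for k >= 1: shift by delta = -11
  P[0] = 8 + 0 = 8
  P[1] = 23 + -11 = 12
  P[2] = 27 + -11 = 16
  P[3] = 22 + -11 = 11
  P[4] = 41 + -11 = 30
  P[5] = 41 + -11 = 30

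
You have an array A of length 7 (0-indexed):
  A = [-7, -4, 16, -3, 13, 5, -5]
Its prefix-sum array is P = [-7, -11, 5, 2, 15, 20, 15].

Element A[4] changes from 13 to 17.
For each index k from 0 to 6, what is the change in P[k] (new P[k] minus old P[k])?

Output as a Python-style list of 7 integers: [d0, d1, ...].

Answer: [0, 0, 0, 0, 4, 4, 4]

Derivation:
Element change: A[4] 13 -> 17, delta = 4
For k < 4: P[k] unchanged, delta_P[k] = 0
For k >= 4: P[k] shifts by exactly 4
Delta array: [0, 0, 0, 0, 4, 4, 4]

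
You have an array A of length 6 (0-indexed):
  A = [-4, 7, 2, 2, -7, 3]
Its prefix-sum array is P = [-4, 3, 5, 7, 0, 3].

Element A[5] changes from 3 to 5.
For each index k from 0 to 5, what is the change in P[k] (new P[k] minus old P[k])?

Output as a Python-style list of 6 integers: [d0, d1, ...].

Element change: A[5] 3 -> 5, delta = 2
For k < 5: P[k] unchanged, delta_P[k] = 0
For k >= 5: P[k] shifts by exactly 2
Delta array: [0, 0, 0, 0, 0, 2]

Answer: [0, 0, 0, 0, 0, 2]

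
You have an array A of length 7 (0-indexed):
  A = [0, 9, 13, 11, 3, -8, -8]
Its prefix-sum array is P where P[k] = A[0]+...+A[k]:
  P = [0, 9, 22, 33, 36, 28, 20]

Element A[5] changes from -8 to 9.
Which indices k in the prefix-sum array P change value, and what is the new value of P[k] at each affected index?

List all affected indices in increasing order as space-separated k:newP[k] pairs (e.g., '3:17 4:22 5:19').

Answer: 5:45 6:37

Derivation:
P[k] = A[0] + ... + A[k]
P[k] includes A[5] iff k >= 5
Affected indices: 5, 6, ..., 6; delta = 17
  P[5]: 28 + 17 = 45
  P[6]: 20 + 17 = 37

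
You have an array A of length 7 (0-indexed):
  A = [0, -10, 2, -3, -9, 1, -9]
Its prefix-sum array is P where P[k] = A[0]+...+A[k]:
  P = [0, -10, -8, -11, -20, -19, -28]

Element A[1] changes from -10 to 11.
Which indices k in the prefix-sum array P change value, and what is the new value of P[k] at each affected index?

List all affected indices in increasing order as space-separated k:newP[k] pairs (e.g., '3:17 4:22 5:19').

Answer: 1:11 2:13 3:10 4:1 5:2 6:-7

Derivation:
P[k] = A[0] + ... + A[k]
P[k] includes A[1] iff k >= 1
Affected indices: 1, 2, ..., 6; delta = 21
  P[1]: -10 + 21 = 11
  P[2]: -8 + 21 = 13
  P[3]: -11 + 21 = 10
  P[4]: -20 + 21 = 1
  P[5]: -19 + 21 = 2
  P[6]: -28 + 21 = -7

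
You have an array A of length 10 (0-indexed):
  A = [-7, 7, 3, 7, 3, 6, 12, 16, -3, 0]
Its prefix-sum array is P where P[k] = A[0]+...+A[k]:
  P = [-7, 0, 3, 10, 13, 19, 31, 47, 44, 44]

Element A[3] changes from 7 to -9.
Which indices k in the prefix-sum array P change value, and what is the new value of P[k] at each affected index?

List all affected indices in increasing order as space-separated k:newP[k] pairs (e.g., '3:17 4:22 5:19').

Answer: 3:-6 4:-3 5:3 6:15 7:31 8:28 9:28

Derivation:
P[k] = A[0] + ... + A[k]
P[k] includes A[3] iff k >= 3
Affected indices: 3, 4, ..., 9; delta = -16
  P[3]: 10 + -16 = -6
  P[4]: 13 + -16 = -3
  P[5]: 19 + -16 = 3
  P[6]: 31 + -16 = 15
  P[7]: 47 + -16 = 31
  P[8]: 44 + -16 = 28
  P[9]: 44 + -16 = 28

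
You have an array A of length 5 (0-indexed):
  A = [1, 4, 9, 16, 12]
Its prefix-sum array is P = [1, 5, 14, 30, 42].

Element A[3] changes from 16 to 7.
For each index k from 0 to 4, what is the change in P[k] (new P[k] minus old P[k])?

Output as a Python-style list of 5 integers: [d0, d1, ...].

Element change: A[3] 16 -> 7, delta = -9
For k < 3: P[k] unchanged, delta_P[k] = 0
For k >= 3: P[k] shifts by exactly -9
Delta array: [0, 0, 0, -9, -9]

Answer: [0, 0, 0, -9, -9]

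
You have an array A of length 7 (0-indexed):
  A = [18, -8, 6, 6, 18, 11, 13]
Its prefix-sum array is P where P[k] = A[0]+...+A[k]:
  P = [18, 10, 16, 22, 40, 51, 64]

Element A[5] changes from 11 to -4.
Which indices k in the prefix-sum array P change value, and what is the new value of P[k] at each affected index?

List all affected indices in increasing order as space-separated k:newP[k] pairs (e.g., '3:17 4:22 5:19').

Answer: 5:36 6:49

Derivation:
P[k] = A[0] + ... + A[k]
P[k] includes A[5] iff k >= 5
Affected indices: 5, 6, ..., 6; delta = -15
  P[5]: 51 + -15 = 36
  P[6]: 64 + -15 = 49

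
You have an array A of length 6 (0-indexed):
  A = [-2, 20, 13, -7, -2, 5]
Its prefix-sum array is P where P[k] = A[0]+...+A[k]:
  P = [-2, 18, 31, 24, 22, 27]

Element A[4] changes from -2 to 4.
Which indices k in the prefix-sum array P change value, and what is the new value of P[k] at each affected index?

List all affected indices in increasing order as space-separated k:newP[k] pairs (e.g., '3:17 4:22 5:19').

Answer: 4:28 5:33

Derivation:
P[k] = A[0] + ... + A[k]
P[k] includes A[4] iff k >= 4
Affected indices: 4, 5, ..., 5; delta = 6
  P[4]: 22 + 6 = 28
  P[5]: 27 + 6 = 33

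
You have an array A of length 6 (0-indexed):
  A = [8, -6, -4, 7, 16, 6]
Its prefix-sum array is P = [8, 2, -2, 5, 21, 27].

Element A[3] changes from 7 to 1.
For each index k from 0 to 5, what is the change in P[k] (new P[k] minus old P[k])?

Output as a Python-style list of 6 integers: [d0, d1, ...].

Answer: [0, 0, 0, -6, -6, -6]

Derivation:
Element change: A[3] 7 -> 1, delta = -6
For k < 3: P[k] unchanged, delta_P[k] = 0
For k >= 3: P[k] shifts by exactly -6
Delta array: [0, 0, 0, -6, -6, -6]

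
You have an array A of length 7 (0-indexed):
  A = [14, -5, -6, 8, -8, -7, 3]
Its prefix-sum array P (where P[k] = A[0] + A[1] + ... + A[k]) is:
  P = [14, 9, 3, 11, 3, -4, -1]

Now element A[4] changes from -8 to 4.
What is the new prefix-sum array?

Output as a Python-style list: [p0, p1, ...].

Answer: [14, 9, 3, 11, 15, 8, 11]

Derivation:
Change: A[4] -8 -> 4, delta = 12
P[k] for k < 4: unchanged (A[4] not included)
P[k] for k >= 4: shift by delta = 12
  P[0] = 14 + 0 = 14
  P[1] = 9 + 0 = 9
  P[2] = 3 + 0 = 3
  P[3] = 11 + 0 = 11
  P[4] = 3 + 12 = 15
  P[5] = -4 + 12 = 8
  P[6] = -1 + 12 = 11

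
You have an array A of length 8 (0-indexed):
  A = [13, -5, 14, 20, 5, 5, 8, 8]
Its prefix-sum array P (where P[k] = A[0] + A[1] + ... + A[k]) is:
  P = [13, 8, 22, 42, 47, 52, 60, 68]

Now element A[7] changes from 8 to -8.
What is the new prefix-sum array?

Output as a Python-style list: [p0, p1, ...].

Answer: [13, 8, 22, 42, 47, 52, 60, 52]

Derivation:
Change: A[7] 8 -> -8, delta = -16
P[k] for k < 7: unchanged (A[7] not included)
P[k] for k >= 7: shift by delta = -16
  P[0] = 13 + 0 = 13
  P[1] = 8 + 0 = 8
  P[2] = 22 + 0 = 22
  P[3] = 42 + 0 = 42
  P[4] = 47 + 0 = 47
  P[5] = 52 + 0 = 52
  P[6] = 60 + 0 = 60
  P[7] = 68 + -16 = 52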